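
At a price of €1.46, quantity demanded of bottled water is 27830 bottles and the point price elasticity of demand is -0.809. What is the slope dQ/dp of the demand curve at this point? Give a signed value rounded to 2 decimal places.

Ed = (dQ/dp)·(p/Q) ⇒ dQ/dp = Ed·Q/p = (-0.809)·27830/1.46 = -15420.8698…

-15420.87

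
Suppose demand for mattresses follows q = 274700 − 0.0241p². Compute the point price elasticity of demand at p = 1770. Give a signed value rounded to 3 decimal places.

-0.758

dq/dp = −2·0.0241·p = -85.314. At p = 1770, q = 199197.11.
Ed = (dq/dp)·(p/q) = (-85.314) × (1770/199197.11) = -0.75807…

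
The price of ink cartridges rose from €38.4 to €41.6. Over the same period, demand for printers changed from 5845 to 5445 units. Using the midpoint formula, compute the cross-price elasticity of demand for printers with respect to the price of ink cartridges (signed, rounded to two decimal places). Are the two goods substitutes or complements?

-0.89; complements

%ΔQ_{printers} = (5445 − 5845)/avg = -400/5645 = -0.070859…
%ΔP_{ink cartridges} = (41.6 − 38.4)/avg = 3.2/40 = 0.08
E_cross = (-400/5645) / (3.2/40) = -0.8857…
E_cross < 0 ⇒ the goods are complements.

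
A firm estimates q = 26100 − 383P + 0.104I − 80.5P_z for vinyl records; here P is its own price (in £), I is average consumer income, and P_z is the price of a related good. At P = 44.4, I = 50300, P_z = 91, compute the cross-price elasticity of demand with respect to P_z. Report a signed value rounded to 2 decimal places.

-1.05

At the given values, q = 26100 − 383(44.4) + 0.104(50300) − 80.5(91) = 7000.5.
∂q/∂P_z = -80.5.
E = (-80.5) × (91/7000.5) = -1.0464…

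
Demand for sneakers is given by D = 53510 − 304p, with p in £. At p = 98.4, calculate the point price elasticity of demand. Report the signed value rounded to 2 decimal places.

dD/dp = −304. At p = 98.4, D = 53510 − 304(98.4) = 23596.4.
Ed = (dD/dp)·(p/D) = −304 × (98.4/23596.4) = -1.2677…

-1.27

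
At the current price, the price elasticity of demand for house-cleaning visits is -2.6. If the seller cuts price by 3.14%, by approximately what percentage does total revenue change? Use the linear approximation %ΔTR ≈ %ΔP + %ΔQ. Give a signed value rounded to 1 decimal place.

%ΔQ ≈ Ed × %ΔP = (-2.6) × (-3.14%) = +8.1640%
%ΔTR ≈ %ΔP + %ΔQ = (-3.14%) + (+8.1640%) = +5.0240%

+5.0%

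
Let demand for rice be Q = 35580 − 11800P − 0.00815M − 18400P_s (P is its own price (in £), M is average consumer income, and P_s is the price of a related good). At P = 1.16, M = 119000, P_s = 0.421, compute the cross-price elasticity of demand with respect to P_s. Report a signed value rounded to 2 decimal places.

At the given values, Q = 35580 − 11800(1.16) − 0.00815(119000) − 18400(0.421) = 13175.75.
∂Q/∂P_s = -18400.
E = (-18400) × (0.421/13175.75) = -0.5879…

-0.59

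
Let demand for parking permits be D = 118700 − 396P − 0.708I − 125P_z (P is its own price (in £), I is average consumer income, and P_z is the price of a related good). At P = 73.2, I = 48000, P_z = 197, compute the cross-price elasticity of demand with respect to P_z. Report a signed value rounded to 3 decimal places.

At the given values, D = 118700 − 396(73.2) − 0.708(48000) − 125(197) = 31103.8.
∂D/∂P_z = -125.
E = (-125) × (197/31103.8) = -0.79170…

-0.792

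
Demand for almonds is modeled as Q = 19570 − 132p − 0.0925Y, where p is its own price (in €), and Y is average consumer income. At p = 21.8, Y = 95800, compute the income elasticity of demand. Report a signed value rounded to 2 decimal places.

At the given values, Q = 19570 − 132(21.8) − 0.0925(95800) = 7830.9.
∂Q/∂Y = -0.0925.
E = (-0.0925) × (95800/7830.9) = -1.1316…

-1.13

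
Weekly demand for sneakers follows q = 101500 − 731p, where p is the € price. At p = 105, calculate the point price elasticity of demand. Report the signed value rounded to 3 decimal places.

dq/dp = −731. At p = 105, q = 101500 − 731(105) = 24745.
Ed = (dq/dp)·(p/q) = −731 × (105/24745) = -3.10183…

-3.102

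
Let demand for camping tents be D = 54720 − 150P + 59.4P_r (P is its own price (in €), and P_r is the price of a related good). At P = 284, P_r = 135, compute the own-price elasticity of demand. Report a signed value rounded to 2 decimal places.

-2.12

At the given values, D = 54720 − 150(284) + 59.4(135) = 20139.
∂D/∂P = −150.
E = (-150) × (284/20139) = -2.1152…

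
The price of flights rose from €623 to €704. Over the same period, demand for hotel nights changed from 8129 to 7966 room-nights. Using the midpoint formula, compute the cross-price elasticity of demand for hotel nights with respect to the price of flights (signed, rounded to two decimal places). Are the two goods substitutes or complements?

%ΔQ_{hotel nights} = (7966 − 8129)/avg = -163/8047.5 = -0.020254…
%ΔP_{flights} = (704 − 623)/avg = 81/663.5 = 0.122079…
E_cross = (-163/8047.5) / (81/663.5) = -0.1659…
E_cross < 0 ⇒ the goods are complements.

-0.17; complements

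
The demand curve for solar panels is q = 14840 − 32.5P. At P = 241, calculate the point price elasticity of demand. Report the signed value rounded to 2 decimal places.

dq/dP = −32.5. At P = 241, q = 14840 − 32.5(241) = 7007.5.
Ed = (dq/dP)·(P/q) = −32.5 × (241/7007.5) = -1.1177…

-1.12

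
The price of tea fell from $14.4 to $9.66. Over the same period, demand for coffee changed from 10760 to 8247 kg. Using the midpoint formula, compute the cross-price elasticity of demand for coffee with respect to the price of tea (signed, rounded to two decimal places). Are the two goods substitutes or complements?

%ΔQ_{coffee} = (8247 − 10760)/avg = -2513/9503.5 = -0.264428…
%ΔP_{tea} = (9.66 − 14.4)/avg = -4.74/12.03 = -0.394014…
E_cross = (-2513/9503.5) / (-4.74/12.03) = 0.6711…
E_cross > 0 ⇒ the goods are substitutes.

0.67; substitutes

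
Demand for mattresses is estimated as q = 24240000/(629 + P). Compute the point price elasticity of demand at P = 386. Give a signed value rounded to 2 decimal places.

-0.38

dq/dP = −24240000/(629 + P)² = -23.5288. At P = 386, q = 23881.8.
Ed = (dq/dP)·(P/q) = (-23.5288) × (386/23881.8) = -0.3802…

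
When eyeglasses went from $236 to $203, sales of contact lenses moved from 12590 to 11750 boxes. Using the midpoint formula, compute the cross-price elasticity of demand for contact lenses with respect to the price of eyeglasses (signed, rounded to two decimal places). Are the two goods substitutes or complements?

%ΔQ_{contact lenses} = (11750 − 12590)/avg = -840/12170 = -0.069022…
%ΔP_{eyeglasses} = (203 − 236)/avg = -33/219.5 = -0.150341…
E_cross = (-840/12170) / (-33/219.5) = 0.4591…
E_cross > 0 ⇒ the goods are substitutes.

0.46; substitutes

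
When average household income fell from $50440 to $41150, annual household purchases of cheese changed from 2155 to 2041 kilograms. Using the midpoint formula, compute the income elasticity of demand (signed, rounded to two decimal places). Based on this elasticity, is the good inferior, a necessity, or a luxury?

%ΔQ = (2041 − 2155)/[( 2155 + 2041)/2] = -114/2098 = -0.054337…
%ΔIncome = (41150 − 50440)/[( 50440 + 41150)/2] = -9290/45795 = -0.202860…
E_income = (-114/2098) / (-9290/45795) = 0.2678…
0 < E_income < 1 ⇒ normal good, necessity.

0.27; necessity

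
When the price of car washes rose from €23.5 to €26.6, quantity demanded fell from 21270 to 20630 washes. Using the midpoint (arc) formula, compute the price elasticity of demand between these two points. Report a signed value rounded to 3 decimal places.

-0.247

%ΔQ = (20630 − 21270) / [(21270 + 20630)/2] = -640/20950 = -0.030548…
%ΔP = (26.6 − 23.5) / [(23.5 + 26.6)/2] = 3.1/25.05 = 0.123752…
Arc Ed = %ΔQ / %ΔP = (-640/20950) / (3.1/25.05) = -0.24685…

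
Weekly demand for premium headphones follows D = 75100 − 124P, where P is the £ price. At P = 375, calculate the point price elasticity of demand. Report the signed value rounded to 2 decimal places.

-1.63

dD/dP = −124. At P = 375, D = 75100 − 124(375) = 28600.
Ed = (dD/dP)·(P/D) = −124 × (375/28600) = -1.6258…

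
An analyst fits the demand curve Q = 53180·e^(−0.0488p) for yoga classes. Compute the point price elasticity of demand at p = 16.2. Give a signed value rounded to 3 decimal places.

-0.791

dQ/dp = −0.0488·Q = -1177.15. At p = 16.2, Q = 24122.
Ed = (dQ/dp)·(p/Q) = (-1177.15) × (16.2/24122) = -0.79056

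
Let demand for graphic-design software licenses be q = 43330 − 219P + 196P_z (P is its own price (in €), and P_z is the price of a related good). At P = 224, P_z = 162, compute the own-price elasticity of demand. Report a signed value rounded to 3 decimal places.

At the given values, q = 43330 − 219(224) + 196(162) = 26026.
∂q/∂P = −219.
E = (-219) × (224/26026) = -1.88488…

-1.885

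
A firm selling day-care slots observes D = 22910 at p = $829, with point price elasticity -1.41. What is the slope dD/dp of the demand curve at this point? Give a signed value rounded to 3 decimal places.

-38.966

Ed = (dD/dp)·(p/D) ⇒ dD/dp = Ed·D/p = (-1.41)·22910/829 = -38.96634…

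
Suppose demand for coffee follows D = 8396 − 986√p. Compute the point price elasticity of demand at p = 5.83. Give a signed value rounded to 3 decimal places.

dD/dp = −986/(2√p) = -204.18. At p = 5.83, D = 6015.26.
Ed = (dD/dp)·(p/D) = (-204.18) × (5.83/6015.26) = -0.19789…

-0.198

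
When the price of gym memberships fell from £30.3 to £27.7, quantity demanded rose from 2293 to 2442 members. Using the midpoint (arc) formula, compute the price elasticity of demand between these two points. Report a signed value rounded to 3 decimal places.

-0.702

%ΔQ = (2442 − 2293) / [(2293 + 2442)/2] = 149/2367.5 = 0.062935…
%ΔP = (27.7 − 30.3) / [(30.3 + 27.7)/2] = -2.6/29 = -0.089655…
Arc Ed = %ΔQ / %ΔP = (149/2367.5) / (-2.6/29) = -0.70197…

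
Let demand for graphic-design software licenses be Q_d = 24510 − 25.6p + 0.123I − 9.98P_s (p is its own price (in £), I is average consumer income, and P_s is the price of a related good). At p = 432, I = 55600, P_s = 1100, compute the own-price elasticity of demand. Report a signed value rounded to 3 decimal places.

At the given values, Q_d = 24510 − 25.6(432) + 0.123(55600) − 9.98(1100) = 9311.6.
∂Q_d/∂p = −25.6.
E = (-25.6) × (432/9311.6) = -1.18767…

-1.188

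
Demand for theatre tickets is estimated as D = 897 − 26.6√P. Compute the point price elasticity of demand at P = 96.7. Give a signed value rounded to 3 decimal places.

dD/dP = −26.6/(2√P) = -1.3525. At P = 96.7, D = 635.426.
Ed = (dD/dP)·(P/D) = (-1.3525) × (96.7/635.426) = -0.20582…

-0.206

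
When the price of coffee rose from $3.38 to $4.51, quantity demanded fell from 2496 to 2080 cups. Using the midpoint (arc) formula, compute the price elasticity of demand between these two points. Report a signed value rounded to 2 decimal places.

%ΔQ = (2080 − 2496) / [(2496 + 2080)/2] = -416/2288 = -0.181818…
%ΔP = (4.51 − 3.38) / [(3.38 + 4.51)/2] = 1.13/3.945 = 0.286438…
Arc Ed = %ΔQ / %ΔP = (-416/2288) / (1.13/3.945) = -0.6347…

-0.63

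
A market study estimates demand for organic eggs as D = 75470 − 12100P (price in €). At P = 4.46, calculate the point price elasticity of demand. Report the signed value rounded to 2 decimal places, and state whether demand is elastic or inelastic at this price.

-2.51; elastic

dD/dP = −12100. At P = 4.46, D = 75470 − 12100(4.46) = 21504.
Ed = (dD/dP)·(P/D) = −12100 × (4.46/21504) = -2.5095…
|Ed| = 2.51 > 1, so demand is elastic.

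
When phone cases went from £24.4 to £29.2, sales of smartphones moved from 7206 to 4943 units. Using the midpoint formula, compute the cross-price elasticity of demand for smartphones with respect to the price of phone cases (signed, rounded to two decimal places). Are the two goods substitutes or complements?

-2.08; complements

%ΔQ_{smartphones} = (4943 − 7206)/avg = -2263/6074.5 = -0.372540…
%ΔP_{phone cases} = (29.2 − 24.4)/avg = 4.8/26.8 = 0.179104…
E_cross = (-2263/6074.5) / (4.8/26.8) = -2.0800…
E_cross < 0 ⇒ the goods are complements.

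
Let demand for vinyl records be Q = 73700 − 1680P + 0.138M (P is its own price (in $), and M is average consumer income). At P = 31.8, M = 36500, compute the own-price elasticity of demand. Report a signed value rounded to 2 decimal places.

At the given values, Q = 73700 − 1680(31.8) + 0.138(36500) = 25313.
∂Q/∂P = −1680.
E = (-1680) × (31.8/25313) = -2.1105…

-2.11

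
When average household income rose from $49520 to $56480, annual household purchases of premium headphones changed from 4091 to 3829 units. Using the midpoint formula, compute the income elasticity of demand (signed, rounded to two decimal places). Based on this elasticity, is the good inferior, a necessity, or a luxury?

%ΔQ = (3829 − 4091)/[( 4091 + 3829)/2] = -262/3960 = -0.066161…
%ΔIncome = (56480 − 49520)/[( 49520 + 56480)/2] = 6960/53000 = 0.131320…
E_income = (-262/3960) / (6960/53000) = -0.5038…
E_income < 0 ⇒ inferior good.

-0.50; inferior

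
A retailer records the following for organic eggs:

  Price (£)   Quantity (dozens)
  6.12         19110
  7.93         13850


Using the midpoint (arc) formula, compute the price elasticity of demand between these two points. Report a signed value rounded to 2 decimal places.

-1.24

%ΔQ = (13850 − 19110) / [(19110 + 13850)/2] = -5260/16480 = -0.319174…
%ΔP = (7.93 − 6.12) / [(6.12 + 7.93)/2] = 1.81/7.025 = 0.257651…
Arc Ed = %ΔQ / %ΔP = (-5260/16480) / (1.81/7.025) = -1.2387…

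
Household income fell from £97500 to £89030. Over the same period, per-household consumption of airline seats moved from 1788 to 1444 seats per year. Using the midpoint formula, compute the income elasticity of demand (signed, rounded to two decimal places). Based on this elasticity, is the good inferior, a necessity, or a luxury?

2.34; luxury

%ΔQ = (1444 − 1788)/[( 1788 + 1444)/2] = -344/1616 = -0.212871…
%ΔIncome = (89030 − 97500)/[( 97500 + 89030)/2] = -8470/93265 = -0.090816…
E_income = (-344/1616) / (-8470/93265) = 2.3439…
E_income > 1 ⇒ normal good, luxury.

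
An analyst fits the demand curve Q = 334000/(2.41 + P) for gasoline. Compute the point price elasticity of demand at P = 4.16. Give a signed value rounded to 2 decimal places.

dQ/dP = −334000/(2.41 + P)² = -7737.77. At P = 4.16, Q = 50837.1.
Ed = (dQ/dP)·(P/Q) = (-7737.77) × (4.16/50837.1) = -0.6331…

-0.63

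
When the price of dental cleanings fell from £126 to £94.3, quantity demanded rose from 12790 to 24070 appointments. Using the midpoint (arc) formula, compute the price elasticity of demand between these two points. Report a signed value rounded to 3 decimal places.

%ΔQ = (24070 − 12790) / [(12790 + 24070)/2] = 11280/18430 = 0.612045…
%ΔP = (94.3 − 126) / [(126 + 94.3)/2] = -31.7/110.15 = -0.287789…
Arc Ed = %ΔQ / %ΔP = (11280/18430) / (-31.7/110.15) = -2.12671…

-2.127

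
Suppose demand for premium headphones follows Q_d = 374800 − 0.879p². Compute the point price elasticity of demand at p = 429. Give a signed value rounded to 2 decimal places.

-1.52

dQ_d/dp = −2·0.879·p = -754.182. At p = 429, Q_d = 213027.961.
Ed = (dQ_d/dp)·(p/Q_d) = (-754.182) × (429/213027.961) = -1.5187…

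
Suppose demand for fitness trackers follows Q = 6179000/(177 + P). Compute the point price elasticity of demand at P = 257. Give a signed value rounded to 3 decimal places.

dQ/dP = −6179000/(177 + P)² = -32.8049. At P = 257, Q = 14237.3.
Ed = (dQ/dP)·(P/Q) = (-32.8049) × (257/14237.3) = -0.59216…

-0.592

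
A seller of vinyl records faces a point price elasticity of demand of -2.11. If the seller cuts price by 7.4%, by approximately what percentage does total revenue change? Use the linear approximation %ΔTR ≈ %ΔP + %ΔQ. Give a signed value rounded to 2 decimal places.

%ΔQ ≈ Ed × %ΔP = (-2.11) × (-7.4%) = +15.6140%
%ΔTR ≈ %ΔP + %ΔQ = (-7.4%) + (+15.6140%) = +8.2140%

+8.21%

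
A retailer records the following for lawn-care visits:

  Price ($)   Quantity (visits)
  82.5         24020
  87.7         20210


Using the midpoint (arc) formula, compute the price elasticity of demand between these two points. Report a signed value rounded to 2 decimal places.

-2.82

%ΔQ = (20210 − 24020) / [(24020 + 20210)/2] = -3810/22115 = -0.172281…
%ΔP = (87.7 − 82.5) / [(82.5 + 87.7)/2] = 5.2/85.1 = 0.061104…
Arc Ed = %ΔQ / %ΔP = (-3810/22115) / (5.2/85.1) = -2.8194…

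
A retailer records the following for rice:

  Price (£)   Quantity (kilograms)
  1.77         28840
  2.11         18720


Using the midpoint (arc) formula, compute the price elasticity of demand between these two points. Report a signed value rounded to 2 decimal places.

%ΔQ = (18720 − 28840) / [(28840 + 18720)/2] = -10120/23780 = -0.425567…
%ΔP = (2.11 − 1.77) / [(1.77 + 2.11)/2] = 0.34/1.94 = 0.175257…
Arc Ed = %ΔQ / %ΔP = (-10120/23780) / (0.34/1.94) = -2.4282…

-2.43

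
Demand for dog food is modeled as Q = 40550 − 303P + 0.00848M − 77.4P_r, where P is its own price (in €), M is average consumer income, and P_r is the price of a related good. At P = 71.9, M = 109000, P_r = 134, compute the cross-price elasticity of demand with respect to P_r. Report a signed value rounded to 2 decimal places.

-1.11

At the given values, Q = 40550 − 303(71.9) + 0.00848(109000) − 77.4(134) = 9317.02.
∂Q/∂P_r = -77.4.
E = (-77.4) × (134/9317.02) = -1.1131…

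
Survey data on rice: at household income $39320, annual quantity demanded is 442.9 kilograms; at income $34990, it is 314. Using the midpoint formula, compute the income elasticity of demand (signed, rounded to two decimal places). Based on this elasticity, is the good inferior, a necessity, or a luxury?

2.92; luxury

%ΔQ = (314 − 442.9)/[( 442.9 + 314)/2] = -128.9/378.45 = -0.340599…
%ΔIncome = (34990 − 39320)/[( 39320 + 34990)/2] = -4330/37155 = -0.116538…
E_income = (-128.9/378.45) / (-4330/37155) = 2.9226…
E_income > 1 ⇒ normal good, luxury.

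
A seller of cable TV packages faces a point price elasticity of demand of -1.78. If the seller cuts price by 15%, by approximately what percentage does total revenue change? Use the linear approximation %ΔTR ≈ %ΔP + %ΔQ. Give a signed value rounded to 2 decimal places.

+11.70%

%ΔQ ≈ Ed × %ΔP = (-1.78) × (-15%) = +26.7000%
%ΔTR ≈ %ΔP + %ΔQ = (-15%) + (+26.7000%) = +11.7000%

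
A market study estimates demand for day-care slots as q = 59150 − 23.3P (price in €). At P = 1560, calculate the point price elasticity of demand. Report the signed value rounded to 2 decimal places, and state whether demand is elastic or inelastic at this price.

dq/dP = −23.3. At P = 1560, q = 59150 − 23.3(1560) = 22802.
Ed = (dq/dP)·(P/q) = −23.3 × (1560/22802) = -1.5940…
|Ed| = 1.59 > 1, so demand is elastic.

-1.59; elastic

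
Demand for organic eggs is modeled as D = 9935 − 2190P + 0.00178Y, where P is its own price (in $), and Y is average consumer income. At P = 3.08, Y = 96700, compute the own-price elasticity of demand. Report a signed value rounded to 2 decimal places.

-2.01

At the given values, D = 9935 − 2190(3.08) + 0.00178(96700) = 3361.926.
∂D/∂P = −2190.
E = (-2190) × (3.08/3361.926) = -2.0063…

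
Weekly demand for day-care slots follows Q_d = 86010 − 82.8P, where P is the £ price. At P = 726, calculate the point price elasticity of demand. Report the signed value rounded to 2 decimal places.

dQ_d/dP = −82.8. At P = 726, Q_d = 86010 − 82.8(726) = 25897.2.
Ed = (dQ_d/dP)·(P/Q_d) = −82.8 × (726/25897.2) = -2.3212…

-2.32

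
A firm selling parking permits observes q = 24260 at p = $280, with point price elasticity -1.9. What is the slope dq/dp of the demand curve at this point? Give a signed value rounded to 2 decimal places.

-164.62

Ed = (dq/dp)·(p/q) ⇒ dq/dp = Ed·q/p = (-1.9)·24260/280 = -164.6214…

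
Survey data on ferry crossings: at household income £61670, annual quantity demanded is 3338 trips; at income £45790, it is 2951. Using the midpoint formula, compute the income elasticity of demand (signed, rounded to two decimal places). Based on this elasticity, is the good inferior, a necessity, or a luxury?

%ΔQ = (2951 − 3338)/[( 3338 + 2951)/2] = -387/3144.5 = -0.123072…
%ΔIncome = (45790 − 61670)/[( 61670 + 45790)/2] = -15880/53730 = -0.295551…
E_income = (-387/3144.5) / (-15880/53730) = 0.4164…
0 < E_income < 1 ⇒ normal good, necessity.

0.42; necessity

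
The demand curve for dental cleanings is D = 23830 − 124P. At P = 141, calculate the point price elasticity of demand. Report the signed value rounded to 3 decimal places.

dD/dP = −124. At P = 141, D = 23830 − 124(141) = 6346.
Ed = (dD/dP)·(P/D) = −124 × (141/6346) = -2.75512…

-2.755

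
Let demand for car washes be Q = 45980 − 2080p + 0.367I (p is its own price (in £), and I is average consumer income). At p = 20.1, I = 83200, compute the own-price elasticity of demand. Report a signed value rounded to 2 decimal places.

At the given values, Q = 45980 − 2080(20.1) + 0.367(83200) = 34706.4.
∂Q/∂p = −2080.
E = (-2080) × (20.1/34706.4) = -1.2046…

-1.20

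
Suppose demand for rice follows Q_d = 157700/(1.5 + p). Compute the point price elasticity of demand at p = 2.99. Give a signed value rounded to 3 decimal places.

-0.666

dQ_d/dp = −157700/(1.5 + p)² = -7822.38. At p = 2.99, Q_d = 35122.5.
Ed = (dQ_d/dp)·(p/Q_d) = (-7822.38) × (2.99/35122.5) = -0.66592…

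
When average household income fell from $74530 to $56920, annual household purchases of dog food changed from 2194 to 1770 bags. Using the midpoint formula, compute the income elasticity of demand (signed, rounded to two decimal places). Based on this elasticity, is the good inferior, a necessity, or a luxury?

%ΔQ = (1770 − 2194)/[( 2194 + 1770)/2] = -424/1982 = -0.213925…
%ΔIncome = (56920 − 74530)/[( 74530 + 56920)/2] = -17610/65725 = -0.267934…
E_income = (-424/1982) / (-17610/65725) = 0.7984…
0 < E_income < 1 ⇒ normal good, necessity.

0.80; necessity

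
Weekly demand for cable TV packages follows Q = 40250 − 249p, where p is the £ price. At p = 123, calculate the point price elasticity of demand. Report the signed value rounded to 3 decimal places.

-3.183

dQ/dp = −249. At p = 123, Q = 40250 − 249(123) = 9623.
Ed = (dQ/dp)·(p/Q) = −249 × (123/9623) = -3.18268…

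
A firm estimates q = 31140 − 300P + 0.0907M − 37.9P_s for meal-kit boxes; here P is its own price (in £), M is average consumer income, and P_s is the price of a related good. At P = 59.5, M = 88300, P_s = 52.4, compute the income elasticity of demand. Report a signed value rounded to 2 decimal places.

0.41

At the given values, q = 31140 − 300(59.5) + 0.0907(88300) − 37.9(52.4) = 19312.85.
∂q/∂M = 0.0907.
E = (0.0907) × (88300/19312.85) = 0.4146…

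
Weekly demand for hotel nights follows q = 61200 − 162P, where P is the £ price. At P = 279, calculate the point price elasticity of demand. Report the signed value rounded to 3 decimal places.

-2.825

dq/dP = −162. At P = 279, q = 61200 − 162(279) = 16002.
Ed = (dq/dP)·(P/q) = −162 × (279/16002) = -2.82452…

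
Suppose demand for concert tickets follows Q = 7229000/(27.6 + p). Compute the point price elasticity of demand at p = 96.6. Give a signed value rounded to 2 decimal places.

dQ/dp = −7229000/(27.6 + p)² = -468.635. At p = 96.6, Q = 58204.5.
Ed = (dQ/dp)·(p/Q) = (-468.635) × (96.6/58204.5) = -0.7777…

-0.78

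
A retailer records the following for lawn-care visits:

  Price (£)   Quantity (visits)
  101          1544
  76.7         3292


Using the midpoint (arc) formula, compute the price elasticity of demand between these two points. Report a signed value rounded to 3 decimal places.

-2.643

%ΔQ = (3292 − 1544) / [(1544 + 3292)/2] = 1748/2418 = 0.722911…
%ΔP = (76.7 − 101) / [(101 + 76.7)/2] = -24.3/88.85 = -0.273494…
Arc Ed = %ΔQ / %ΔP = (1748/2418) / (-24.3/88.85) = -2.64323…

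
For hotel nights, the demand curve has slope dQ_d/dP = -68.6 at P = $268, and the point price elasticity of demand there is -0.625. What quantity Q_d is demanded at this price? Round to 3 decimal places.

29415.680

Ed = (dQ_d/dP)·(P/Q_d) ⇒ Q_d = (dQ_d/dP)·P/Ed = (-68.6)·268/(-0.625) = 29415.68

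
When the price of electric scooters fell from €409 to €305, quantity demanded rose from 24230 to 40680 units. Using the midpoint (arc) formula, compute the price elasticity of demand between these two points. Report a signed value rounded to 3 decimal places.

-1.740

%ΔQ = (40680 − 24230) / [(24230 + 40680)/2] = 16450/32455 = 0.506855…
%ΔP = (305 − 409) / [(409 + 305)/2] = -104/357 = -0.291316…
Arc Ed = %ΔQ / %ΔP = (16450/32455) / (-104/357) = -1.73987…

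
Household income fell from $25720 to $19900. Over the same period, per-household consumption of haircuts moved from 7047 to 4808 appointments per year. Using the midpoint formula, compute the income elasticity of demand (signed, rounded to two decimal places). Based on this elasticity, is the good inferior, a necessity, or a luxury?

1.48; luxury

%ΔQ = (4808 − 7047)/[( 7047 + 4808)/2] = -2239/5927.5 = -0.377730…
%ΔIncome = (19900 − 25720)/[( 25720 + 19900)/2] = -5820/22810 = -0.255151…
E_income = (-2239/5927.5) / (-5820/22810) = 1.4804…
E_income > 1 ⇒ normal good, luxury.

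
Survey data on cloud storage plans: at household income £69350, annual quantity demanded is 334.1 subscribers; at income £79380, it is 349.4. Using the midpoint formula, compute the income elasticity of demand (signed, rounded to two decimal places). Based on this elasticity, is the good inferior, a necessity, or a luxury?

%ΔQ = (349.4 − 334.1)/[( 334.1 + 349.4)/2] = 15.3/341.75 = 0.044769…
%ΔIncome = (79380 − 69350)/[( 69350 + 79380)/2] = 10030/74365 = 0.134875…
E_income = (15.3/341.75) / (10030/74365) = 0.3319…
0 < E_income < 1 ⇒ normal good, necessity.

0.33; necessity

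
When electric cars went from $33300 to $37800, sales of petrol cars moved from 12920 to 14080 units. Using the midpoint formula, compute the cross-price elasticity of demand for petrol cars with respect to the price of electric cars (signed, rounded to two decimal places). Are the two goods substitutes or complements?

0.68; substitutes

%ΔQ_{petrol cars} = (14080 − 12920)/avg = 1160/13500 = 0.085925…
%ΔP_{electric cars} = (37800 − 33300)/avg = 4500/35550 = 0.126582…
E_cross = (1160/13500) / (4500/35550) = 0.6788…
E_cross > 0 ⇒ the goods are substitutes.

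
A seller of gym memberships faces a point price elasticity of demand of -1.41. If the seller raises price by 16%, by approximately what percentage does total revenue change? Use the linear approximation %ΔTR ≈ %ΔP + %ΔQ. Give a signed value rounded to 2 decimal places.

-6.56%

%ΔQ ≈ Ed × %ΔP = (-1.41) × (+16%) = -22.5600%
%ΔTR ≈ %ΔP + %ΔQ = (+16%) + (-22.5600%) = -6.5600%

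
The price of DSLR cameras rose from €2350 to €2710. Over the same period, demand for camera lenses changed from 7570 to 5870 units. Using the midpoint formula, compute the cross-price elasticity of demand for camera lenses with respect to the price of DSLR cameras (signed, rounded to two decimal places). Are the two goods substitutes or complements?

-1.78; complements

%ΔQ_{camera lenses} = (5870 − 7570)/avg = -1700/6720 = -0.252976…
%ΔP_{DSLR cameras} = (2710 − 2350)/avg = 360/2530 = 0.142292…
E_cross = (-1700/6720) / (360/2530) = -1.7778…
E_cross < 0 ⇒ the goods are complements.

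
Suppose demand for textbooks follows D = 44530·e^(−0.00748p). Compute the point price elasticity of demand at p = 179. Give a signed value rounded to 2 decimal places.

dD/dp = −0.00748·D = -87.311. At p = 179, D = 11672.6.
Ed = (dD/dp)·(p/D) = (-87.311) × (179/11672.6) = -1.3389…

-1.34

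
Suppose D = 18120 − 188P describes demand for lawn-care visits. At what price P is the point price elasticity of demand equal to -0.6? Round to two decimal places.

36.14

Ed = −188P/(18120 − 188P). Set this equal to -0.6:
188P = 0.6·(18120 − 188P) ⇒ 188P(1 + 0.6) = 0.6·18120
P = 0.6·18120 / (188·1.6) = 36.1436…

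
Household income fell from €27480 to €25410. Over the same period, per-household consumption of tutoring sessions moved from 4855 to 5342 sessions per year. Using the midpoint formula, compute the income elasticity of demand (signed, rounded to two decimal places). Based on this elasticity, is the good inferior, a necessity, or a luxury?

%ΔQ = (5342 − 4855)/[( 4855 + 5342)/2] = 487/5098.5 = 0.095518…
%ΔIncome = (25410 − 27480)/[( 27480 + 25410)/2] = -2070/26445 = -0.078275…
E_income = (487/5098.5) / (-2070/26445) = -1.2202…
E_income < 0 ⇒ inferior good.

-1.22; inferior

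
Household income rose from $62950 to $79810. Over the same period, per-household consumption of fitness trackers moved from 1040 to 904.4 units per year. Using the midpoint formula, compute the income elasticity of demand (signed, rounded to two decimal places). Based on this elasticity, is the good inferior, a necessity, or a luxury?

-0.59; inferior

%ΔQ = (904.4 − 1040)/[( 1040 + 904.4)/2] = -135.6/972.2 = -0.139477…
%ΔIncome = (79810 − 62950)/[( 62950 + 79810)/2] = 16860/71380 = 0.236200…
E_income = (-135.6/972.2) / (16860/71380) = -0.5905…
E_income < 0 ⇒ inferior good.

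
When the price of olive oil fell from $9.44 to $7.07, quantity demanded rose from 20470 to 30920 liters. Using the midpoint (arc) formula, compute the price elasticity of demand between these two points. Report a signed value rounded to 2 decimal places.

%ΔQ = (30920 − 20470) / [(20470 + 30920)/2] = 10450/25695 = 0.406693…
%ΔP = (7.07 − 9.44) / [(9.44 + 7.07)/2] = -2.37/8.255 = -0.287098…
Arc Ed = %ΔQ / %ΔP = (10450/25695) / (-2.37/8.255) = -1.4165…

-1.42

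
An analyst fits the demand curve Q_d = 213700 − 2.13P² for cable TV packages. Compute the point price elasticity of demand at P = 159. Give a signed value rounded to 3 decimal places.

dQ_d/dP = −2·2.13·P = -677.34. At P = 159, Q_d = 159851.47.
Ed = (dQ_d/dP)·(P/Q_d) = (-677.34) × (159/159851.47) = -0.67373…

-0.674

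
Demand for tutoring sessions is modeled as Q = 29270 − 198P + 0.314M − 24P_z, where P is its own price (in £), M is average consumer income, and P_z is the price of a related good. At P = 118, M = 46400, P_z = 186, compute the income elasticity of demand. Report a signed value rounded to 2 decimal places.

0.91

At the given values, Q = 29270 − 198(118) + 0.314(46400) − 24(186) = 16011.6.
∂Q/∂M = 0.314.
E = (0.314) × (46400/16011.6) = 0.9099…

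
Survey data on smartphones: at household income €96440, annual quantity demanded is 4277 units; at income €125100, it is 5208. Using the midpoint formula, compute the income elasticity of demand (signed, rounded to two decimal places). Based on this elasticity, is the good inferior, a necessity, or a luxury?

%ΔQ = (5208 − 4277)/[( 4277 + 5208)/2] = 931/4742.5 = 0.196309…
%ΔIncome = (125100 − 96440)/[( 96440 + 125100)/2] = 28660/110770 = 0.258734…
E_income = (931/4742.5) / (28660/110770) = 0.7587…
0 < E_income < 1 ⇒ normal good, necessity.

0.76; necessity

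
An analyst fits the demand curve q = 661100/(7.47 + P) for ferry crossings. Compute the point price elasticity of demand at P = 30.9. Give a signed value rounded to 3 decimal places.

dq/dP = −661100/(7.47 + P)² = -449.038. At P = 30.9, q = 17229.6.
Ed = (dq/dP)·(P/q) = (-449.038) × (30.9/17229.6) = -0.80531…

-0.805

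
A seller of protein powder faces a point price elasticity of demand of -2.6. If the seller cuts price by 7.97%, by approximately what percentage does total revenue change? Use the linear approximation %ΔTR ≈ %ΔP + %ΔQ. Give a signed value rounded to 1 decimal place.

%ΔQ ≈ Ed × %ΔP = (-2.6) × (-7.97%) = +20.7220%
%ΔTR ≈ %ΔP + %ΔQ = (-7.97%) + (+20.7220%) = +12.7520%

+12.8%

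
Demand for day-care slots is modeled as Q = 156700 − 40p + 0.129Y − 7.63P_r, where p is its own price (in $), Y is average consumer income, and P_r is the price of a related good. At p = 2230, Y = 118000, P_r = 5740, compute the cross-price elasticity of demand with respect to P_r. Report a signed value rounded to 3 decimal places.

At the given values, Q = 156700 − 40(2230) + 0.129(118000) − 7.63(5740) = 38925.8.
∂Q/∂P_r = -7.63.
E = (-7.63) × (5740/38925.8) = -1.12512…

-1.125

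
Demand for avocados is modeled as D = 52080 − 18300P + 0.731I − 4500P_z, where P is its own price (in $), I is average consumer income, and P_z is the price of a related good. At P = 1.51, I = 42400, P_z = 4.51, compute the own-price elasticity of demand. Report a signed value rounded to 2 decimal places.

-0.79

At the given values, D = 52080 − 18300(1.51) + 0.731(42400) − 4500(4.51) = 35146.4.
∂D/∂P = −18300.
E = (-18300) × (1.51/35146.4) = -0.7862…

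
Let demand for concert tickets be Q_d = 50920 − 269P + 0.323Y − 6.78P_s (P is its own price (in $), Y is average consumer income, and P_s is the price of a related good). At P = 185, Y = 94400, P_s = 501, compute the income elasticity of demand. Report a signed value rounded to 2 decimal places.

1.08

At the given values, Q_d = 50920 − 269(185) + 0.323(94400) − 6.78(501) = 28249.42.
∂Q_d/∂Y = 0.323.
E = (0.323) × (94400/28249.42) = 1.0793…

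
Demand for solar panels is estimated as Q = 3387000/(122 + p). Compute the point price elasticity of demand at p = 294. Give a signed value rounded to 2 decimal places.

dQ/dp = −3387000/(122 + p)² = -19.5717. At p = 294, Q = 8141.83.
Ed = (dQ/dp)·(p/Q) = (-19.5717) × (294/8141.83) = -0.7067…

-0.71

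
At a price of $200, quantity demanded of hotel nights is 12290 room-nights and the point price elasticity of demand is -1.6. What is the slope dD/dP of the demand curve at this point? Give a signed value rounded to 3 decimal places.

Ed = (dD/dP)·(P/D) ⇒ dD/dP = Ed·D/P = (-1.6)·12290/200 = -98.32

-98.320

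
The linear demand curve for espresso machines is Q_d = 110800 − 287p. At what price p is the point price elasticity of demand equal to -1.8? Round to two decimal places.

248.18

Ed = −287p/(110800 − 287p). Set this equal to -1.8:
287p = 1.8·(110800 − 287p) ⇒ 287p(1 + 1.8) = 1.8·110800
p = 1.8·110800 / (287·2.8) = 248.1831…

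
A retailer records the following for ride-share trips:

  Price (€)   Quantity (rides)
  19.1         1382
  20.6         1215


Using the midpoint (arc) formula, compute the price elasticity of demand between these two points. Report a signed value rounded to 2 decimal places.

%ΔQ = (1215 − 1382) / [(1382 + 1215)/2] = -167/1298.5 = -0.128609…
%ΔP = (20.6 − 19.1) / [(19.1 + 20.6)/2] = 1.5/19.85 = 0.075566…
Arc Ed = %ΔQ / %ΔP = (-167/1298.5) / (1.5/19.85) = -1.7019…

-1.70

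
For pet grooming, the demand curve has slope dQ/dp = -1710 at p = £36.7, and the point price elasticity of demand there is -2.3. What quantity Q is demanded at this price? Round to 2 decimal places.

Ed = (dQ/dp)·(p/Q) ⇒ Q = (dQ/dp)·p/Ed = (-1710)·36.7/(-2.3) = 27285.6521…

27285.65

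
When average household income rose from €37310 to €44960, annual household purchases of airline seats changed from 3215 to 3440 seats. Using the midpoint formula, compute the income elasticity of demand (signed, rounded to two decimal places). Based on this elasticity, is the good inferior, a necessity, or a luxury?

0.36; necessity

%ΔQ = (3440 − 3215)/[( 3215 + 3440)/2] = 225/3327.5 = 0.067618…
%ΔIncome = (44960 − 37310)/[( 37310 + 44960)/2] = 7650/41135 = 0.185973…
E_income = (225/3327.5) / (7650/41135) = 0.3635…
0 < E_income < 1 ⇒ normal good, necessity.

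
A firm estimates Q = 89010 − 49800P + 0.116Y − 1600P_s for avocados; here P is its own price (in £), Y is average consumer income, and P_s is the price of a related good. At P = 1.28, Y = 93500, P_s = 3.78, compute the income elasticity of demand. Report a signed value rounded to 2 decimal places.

At the given values, Q = 89010 − 49800(1.28) + 0.116(93500) − 1600(3.78) = 30064.
∂Q/∂Y = 0.116.
E = (0.116) × (93500/30064) = 0.3607…

0.36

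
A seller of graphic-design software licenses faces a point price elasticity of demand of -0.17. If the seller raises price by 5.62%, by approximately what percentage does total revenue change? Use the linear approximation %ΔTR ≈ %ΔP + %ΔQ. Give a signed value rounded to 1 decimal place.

%ΔQ ≈ Ed × %ΔP = (-0.17) × (+5.62%) = -0.9554%
%ΔTR ≈ %ΔP + %ΔQ = (+5.62%) + (-0.9554%) = +4.6646%

+4.7%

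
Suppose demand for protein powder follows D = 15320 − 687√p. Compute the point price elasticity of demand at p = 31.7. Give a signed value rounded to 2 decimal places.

dD/dp = −687/(2√p) = -61.0095. At p = 31.7, D = 11452.
Ed = (dD/dp)·(p/D) = (-61.0095) × (31.7/11452) = -0.1688…

-0.17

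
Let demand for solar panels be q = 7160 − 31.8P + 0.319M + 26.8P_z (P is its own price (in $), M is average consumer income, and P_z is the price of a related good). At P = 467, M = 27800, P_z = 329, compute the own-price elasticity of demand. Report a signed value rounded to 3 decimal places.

-1.486

At the given values, q = 7160 − 31.8(467) + 0.319(27800) + 26.8(329) = 9994.8.
∂q/∂P = −31.8.
E = (-31.8) × (467/9994.8) = -1.48583…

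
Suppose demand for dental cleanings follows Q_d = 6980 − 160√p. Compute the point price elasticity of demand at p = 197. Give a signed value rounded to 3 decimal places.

dQ_d/dp = −160/(2√p) = -5.69976. At p = 197, Q_d = 4734.29.
Ed = (dQ_d/dp)·(p/Q_d) = (-5.69976) × (197/4734.29) = -0.23717…

-0.237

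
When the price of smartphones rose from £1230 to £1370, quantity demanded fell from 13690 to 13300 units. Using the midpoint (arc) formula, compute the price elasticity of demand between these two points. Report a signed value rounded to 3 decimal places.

%ΔQ = (13300 − 13690) / [(13690 + 13300)/2] = -390/13495 = -0.028899…
%ΔP = (1370 − 1230) / [(1230 + 1370)/2] = 140/1300 = 0.107692…
Arc Ed = %ΔQ / %ΔP = (-390/13495) / (140/1300) = -0.26835…

-0.268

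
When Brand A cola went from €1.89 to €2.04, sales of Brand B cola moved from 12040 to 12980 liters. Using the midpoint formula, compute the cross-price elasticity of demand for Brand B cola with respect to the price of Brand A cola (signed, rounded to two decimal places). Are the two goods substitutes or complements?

%ΔQ_{Brand B cola} = (12980 − 12040)/avg = 940/12510 = 0.075139…
%ΔP_{Brand A cola} = (2.04 − 1.89)/avg = 0.15/1.965 = 0.076335…
E_cross = (940/12510) / (0.15/1.965) = 0.9843…
E_cross > 0 ⇒ the goods are substitutes.

0.98; substitutes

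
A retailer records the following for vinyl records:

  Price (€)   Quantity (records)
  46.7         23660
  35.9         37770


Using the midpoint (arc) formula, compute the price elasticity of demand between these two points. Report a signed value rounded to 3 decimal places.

-1.757

%ΔQ = (37770 − 23660) / [(23660 + 37770)/2] = 14110/30715 = 0.459384…
%ΔP = (35.9 − 46.7) / [(46.7 + 35.9)/2] = -10.8/41.3 = -0.261501…
Arc Ed = %ΔQ / %ΔP = (14110/30715) / (-10.8/41.3) = -1.75672…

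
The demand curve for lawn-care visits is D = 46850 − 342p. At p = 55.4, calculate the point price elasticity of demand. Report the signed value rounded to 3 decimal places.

dD/dp = −342. At p = 55.4, D = 46850 − 342(55.4) = 27903.2.
Ed = (dD/dp)·(p/D) = −342 × (55.4/27903.2) = -0.67901…

-0.679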